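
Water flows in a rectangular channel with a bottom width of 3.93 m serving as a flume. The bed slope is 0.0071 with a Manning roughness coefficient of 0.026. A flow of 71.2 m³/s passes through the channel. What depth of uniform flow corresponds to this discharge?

y_n = 4.53 m

Manning's equation rearranged: A R^(2/3) = nQ / (1·√S) = 0.026 × 71.2 / (√0.0071) = 21.97.
At y = 5.35 m: A R^(2/3) = 26.78 — high.
At y = 3.41 m: A R^(2/3) = 15.52 — low.
At y = 4.53 m: A R^(2/3) = 21.97 — ≈ 21.97.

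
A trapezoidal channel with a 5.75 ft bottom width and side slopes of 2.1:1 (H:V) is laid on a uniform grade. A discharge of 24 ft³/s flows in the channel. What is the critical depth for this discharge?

At critical depth, Q² T / (g A³) = 1, i.e. A³/T = Q²/g = 24²/32.2 = 17.89.
At y = 0.888 ft: A³/T = 32.62 — over.
At y = 0.741 ft: A³/T = 17.9 — matches.

y_c = 0.741 ft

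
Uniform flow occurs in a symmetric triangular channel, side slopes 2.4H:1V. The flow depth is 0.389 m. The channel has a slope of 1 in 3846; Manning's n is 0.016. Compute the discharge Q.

Q = 0.116 m³/s

For a triangular section with side slope z = 2.4: A = zy² = 2.4×0.389² = 0.3632 m²; P = 2y√(1+z²) = 2×0.389×2.6 = 2.023 m.
Hydraulic radius R = A/P = 0.3632/2.023 = 0.1795 m.
Manning's equation: Q = (1/n) A R^(2/3) S^(1/2) = (1/0.016) × 0.3632 × 0.1795^(2/3) × 0.00026^(1/2) = 0.116 m³/s.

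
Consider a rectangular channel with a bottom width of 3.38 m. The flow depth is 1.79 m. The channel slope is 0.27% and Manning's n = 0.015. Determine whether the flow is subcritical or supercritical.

Flow area A = b·y = 3.38 × 1.79 = 6.05 m². Wetted perimeter P = b + 2y = 3.38 + 2×1.79 = 6.96 m.
Hydraulic radius R = A/P = 6.05/6.96 = 0.8693 m.
V = (1/n) R^(2/3) √S = (1/0.015) × 0.8693^(2/3) × √0.0027 = 3.155 m/s. Hydraulic depth D_h = A/T = 6.05/3.38 = 1.79 m.
Froude number Fr = V/√(g·D_h) = 3.155/√(9.81×1.79) = 0.753, which is less than 1, so the flow is subcritical.

subcritical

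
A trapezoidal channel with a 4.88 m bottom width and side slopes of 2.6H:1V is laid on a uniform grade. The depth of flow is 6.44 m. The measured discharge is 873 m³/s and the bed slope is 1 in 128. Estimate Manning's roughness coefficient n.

With bottom width b = 4.88 m and side slope z = 2.6: A = (b + zy)y = (4.88 + 2.6×6.44)×6.44 = 139.3 m²; P = b + 2y√(1+z²) = 4.88 + 2×6.44×2.786 = 40.76 m.
Hydraulic radius R = A/P = 139.3/40.76 = 3.417 m.
Rearranging Manning's equation: n = (1/Q) A R^(2/3) S^(1/2) = (1/873) × 139.3 × 3.417^(2/3) × √0.007812 = 0.032.

n = 0.032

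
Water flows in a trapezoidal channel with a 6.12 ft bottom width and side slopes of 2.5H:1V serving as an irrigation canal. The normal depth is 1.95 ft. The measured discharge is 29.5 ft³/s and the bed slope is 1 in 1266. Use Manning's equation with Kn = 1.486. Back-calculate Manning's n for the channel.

With bottom width b = 6.12 ft and side slope z = 2.5: A = (b + zy)y = (6.12 + 2.5×1.95)×1.95 = 21.44 ft²; P = b + 2y√(1+z²) = 6.12 + 2×1.95×2.693 = 16.62 ft.
Hydraulic radius R = A/P = 21.44/16.62 = 1.29 ft.
Rearranging Manning's equation: n = (1.486/Q) A R^(2/3) S^(1/2) = (1.486/29.5) × 21.44 × 1.29^(2/3) × √0.0007899 = 0.036.

n = 0.036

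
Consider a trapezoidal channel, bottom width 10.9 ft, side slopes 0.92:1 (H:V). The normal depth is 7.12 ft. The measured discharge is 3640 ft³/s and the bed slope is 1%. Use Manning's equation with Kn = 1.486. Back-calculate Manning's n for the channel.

With bottom width b = 10.9 ft and side slope z = 0.92: A = (b + zy)y = (10.9 + 0.92×7.12)×7.12 = 124.2 ft²; P = b + 2y√(1+z²) = 10.9 + 2×7.12×1.359 = 30.25 ft.
Hydraulic radius R = A/P = 124.2/30.25 = 4.107 ft.
Rearranging Manning's equation: n = (1.486/Q) A R^(2/3) S^(1/2) = (1.486/3640) × 124.2 × 4.107^(2/3) × √0.01 = 0.013.

n = 0.013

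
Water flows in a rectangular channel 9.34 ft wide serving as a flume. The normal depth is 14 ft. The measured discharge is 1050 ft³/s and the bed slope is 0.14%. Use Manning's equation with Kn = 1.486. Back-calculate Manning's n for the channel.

n = 0.016

Flow area A = b·y = 9.34 × 14 = 130.8 ft². Wetted perimeter P = b + 2y = 9.34 + 2×14 = 37.34 ft.
Hydraulic radius R = A/P = 130.8/37.34 = 3.502 ft.
Rearranging Manning's equation: n = (1.486/Q) A R^(2/3) S^(1/2) = (1.486/1050) × 130.8 × 3.502^(2/3) × √0.0014 = 0.016.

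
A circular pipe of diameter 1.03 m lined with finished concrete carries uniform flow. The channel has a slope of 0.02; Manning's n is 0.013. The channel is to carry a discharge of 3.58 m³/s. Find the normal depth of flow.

Manning's equation rearranged: A R^(2/3) = nQ / (1·√S) = 0.013 × 3.58 / (√0.02) = 0.3291.
Trying y = 0.594 m: A R^(2/3) = 0.2131 — low.
Trying y = 0.958 m: A R^(2/3) = 0.3626 — high.
Trying y = 0.823 m: A R^(2/3) = 0.3293 — close enough.

y_n = 0.823 m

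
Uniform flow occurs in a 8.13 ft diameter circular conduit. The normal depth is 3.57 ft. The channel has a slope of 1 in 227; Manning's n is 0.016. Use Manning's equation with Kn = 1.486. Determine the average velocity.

V = 9.33 ft/s

For a circular section of diameter D = 8.13 ft at depth y = 3.57 ft, the central angle is θ = 2 arccos(1 − 2y/D) = 2.897 rad. Then A = (D²/8)(θ − sin θ) = 21.94 ft² and P = Dθ/2 = 11.78 ft.
Hydraulic radius R = A/P = 21.94/11.78 = 1.863 ft.
From Manning's equation, V = (1.486/n) R^(2/3) S^(1/2) = (1.486/0.016) × 1.863^(2/3) × 0.004405^(1/2) = 9.33 ft/s.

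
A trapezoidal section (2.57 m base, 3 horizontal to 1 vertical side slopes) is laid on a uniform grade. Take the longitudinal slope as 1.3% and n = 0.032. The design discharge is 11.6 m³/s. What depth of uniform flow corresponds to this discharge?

y_n = 0.897 m

Manning's equation rearranged: A R^(2/3) = nQ / (1·√S) = 0.032 × 11.6 / (√0.013) = 3.256.
At y = 0.616 m: A R^(2/3) = 1.528 — low.
At y = 0.897 m: A R^(2/3) = 3.254 — matches.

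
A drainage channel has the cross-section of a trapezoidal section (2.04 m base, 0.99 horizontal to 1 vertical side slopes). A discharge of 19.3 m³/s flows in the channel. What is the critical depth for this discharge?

y_c = 1.61 m

At critical depth, Q² T / (g A³) = 1, i.e. A³/T = Q²/g = 19.3²/9.81 = 37.97.
Trying y = 1.92 m: A³/T = 74.15 — over.
Trying y = 1.61 m: A³/T = 38.31 — close enough.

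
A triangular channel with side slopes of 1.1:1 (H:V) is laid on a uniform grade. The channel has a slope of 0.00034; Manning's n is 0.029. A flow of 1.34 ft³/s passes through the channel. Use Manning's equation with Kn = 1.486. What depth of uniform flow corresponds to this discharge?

y_n = 1.41 ft

Manning's equation rearranged: A R^(2/3) = nQ / (1.486·√S) = 0.029 × 1.34 / (1.486 × √0.00034) = 1.418.
At y = 1.15 ft: A R^(2/3) = 0.8229 — low.
At y = 1.57 ft: A R^(2/3) = 1.888 — high.
At y = 1.41 ft: A R^(2/3) = 1.417 — close enough.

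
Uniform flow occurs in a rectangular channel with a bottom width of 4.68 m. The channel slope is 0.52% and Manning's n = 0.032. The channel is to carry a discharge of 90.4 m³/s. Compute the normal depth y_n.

Manning's equation rearranged: A R^(2/3) = nQ / (1·√S) = 0.032 × 90.4 / (√0.0052) = 40.12.
Trying y = 7.36 m: A R^(2/3) = 50.51 — over.
Trying y = 4.78 m: A R^(2/3) = 30.23 — short.
Trying y = 6.05 m: A R^(2/3) = 40.13 — close enough.

y_n = 6.05 m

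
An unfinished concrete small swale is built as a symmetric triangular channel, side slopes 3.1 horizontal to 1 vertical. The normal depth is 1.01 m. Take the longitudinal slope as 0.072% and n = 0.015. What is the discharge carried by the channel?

Q = 3.47 m³/s

For a triangular section with side slope z = 3.1: A = zy² = 3.1×1.01² = 3.162 m²; P = 2y√(1+z²) = 2×1.01×3.257 = 6.58 m.
Hydraulic radius R = A/P = 3.162/6.58 = 0.4806 m.
Manning's equation: Q = (1/n) A R^(2/3) S^(1/2) = (1/0.015) × 3.162 × 0.4806^(2/3) × 0.00072^(1/2) = 3.47 m³/s.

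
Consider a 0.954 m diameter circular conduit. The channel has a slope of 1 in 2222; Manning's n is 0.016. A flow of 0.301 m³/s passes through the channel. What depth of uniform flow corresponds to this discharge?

Manning's equation rearranged: A R^(2/3) = nQ / (1·√S) = 0.016 × 0.301 / (√0.00045) = 0.227.
Trying y = 0.834 m: A R^(2/3) = 0.2887 — too large.
Trying y = 0.54 m: A R^(2/3) = 0.1686 — too small.
Trying y = 0.661 m: A R^(2/3) = 0.2271 — matches.

y_n = 0.661 m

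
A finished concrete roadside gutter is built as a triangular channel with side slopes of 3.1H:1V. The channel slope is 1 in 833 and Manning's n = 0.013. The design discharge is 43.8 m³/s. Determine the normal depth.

y_n = 2.25 m

Manning's equation rearranged: A R^(2/3) = nQ / (1·√S) = 0.013 × 43.8 / (√0.0012) = 16.43.
Trying y = 1.89 m: A R^(2/3) = 10.32 — low.
Trying y = 2.49 m: A R^(2/3) = 21.52 — high.
Trying y = 2.25 m: A R^(2/3) = 16.42 — close enough.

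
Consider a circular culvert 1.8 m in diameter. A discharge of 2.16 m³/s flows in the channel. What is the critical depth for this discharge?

At critical depth, Q² T / (g A³) = 1, i.e. A³/T = Q²/g = 2.16²/9.81 = 0.4756.
Trying y = 0.644 m: A³/T = 0.317 — low.
Trying y = 0.897 m: A³/T = 1.13 — high.
Trying y = 0.716 m: A³/T = 0.4766 — ≈ 0.4756.

y_c = 0.716 m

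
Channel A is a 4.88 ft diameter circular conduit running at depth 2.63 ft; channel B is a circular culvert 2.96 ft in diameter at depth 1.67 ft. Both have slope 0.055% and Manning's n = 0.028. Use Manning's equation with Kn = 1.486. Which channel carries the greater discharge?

Channel A: For a circular section of diameter D = 4.88 ft at depth y = 2.63 ft, the central angle is θ = 2 arccos(1 − 2y/D) = 3.297 rad. Then A = (D²/8)(θ − sin θ) = 10.28 ft² and P = Dθ/2 = 8.046 ft. Hydraulic radius R = A/P = 10.28/8.046 = 1.277 ft. Q_A = (1.486/0.028)·10.28·1.277^(2/3)·√0.00055 = 15.06 ft³/s.
Channel B: For a circular section of diameter D = 2.96 ft at depth y = 1.67 ft, the central angle is θ = 2 arccos(1 − 2y/D) = 3.399 rad. Then A = (D²/8)(θ − sin θ) = 4.002 ft² and P = Dθ/2 = 5.031 ft. Hydraulic radius R = A/P = 4.002/5.031 = 0.7954 ft. Q_B = (1.486/0.028)·4.002·0.7954^(2/3)·√0.00055 = 4.276 ft³/s.
Q_A = 15.06 ft³/s vs Q_B = 4.276 ft³/s, so channel A carries more.

channel A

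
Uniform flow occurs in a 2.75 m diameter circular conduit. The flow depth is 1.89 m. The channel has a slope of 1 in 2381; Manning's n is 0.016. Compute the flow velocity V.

For a circular section of diameter D = 2.75 m at depth y = 1.89 m, the central angle is θ = 2 arccos(1 − 2y/D) = 3.909 rad. Then A = (D²/8)(θ − sin θ) = 4.352 m² and P = Dθ/2 = 5.375 m.
Hydraulic radius R = A/P = 4.352/5.375 = 0.8096 m.
From Manning's equation, V = (1/n) R^(2/3) S^(1/2) = (1/0.016) × 0.8096^(2/3) × 0.00042^(1/2) = 1.11 m/s.

V = 1.11 m/s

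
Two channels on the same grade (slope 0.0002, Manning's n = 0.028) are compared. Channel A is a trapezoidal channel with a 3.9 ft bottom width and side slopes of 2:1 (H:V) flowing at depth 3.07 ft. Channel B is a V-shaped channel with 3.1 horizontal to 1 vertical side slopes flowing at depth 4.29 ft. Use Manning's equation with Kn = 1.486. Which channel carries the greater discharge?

Channel A: With bottom width b = 3.9 ft and side slope z = 2: A = (b + zy)y = (3.9 + 2×3.07)×3.07 = 30.82 ft²; P = b + 2y√(1+z²) = 3.9 + 2×3.07×2.236 = 17.63 ft. Hydraulic radius R = A/P = 30.82/17.63 = 1.748 ft. Q_A = (1.486/0.028)·30.82·1.748^(2/3)·√0.0002 = 33.57 ft³/s.
Channel B: For a triangular section with side slope z = 3.1: A = zy² = 3.1×4.29² = 57.05 ft²; P = 2y√(1+z²) = 2×4.29×3.257 = 27.95 ft. Hydraulic radius R = A/P = 57.05/27.95 = 2.041 ft. Q_B = (1.486/0.028)·57.05·2.041^(2/3)·√0.0002 = 68.91 ft³/s.
Q_A = 33.57 ft³/s vs Q_B = 68.91 ft³/s, so channel B carries more.

channel B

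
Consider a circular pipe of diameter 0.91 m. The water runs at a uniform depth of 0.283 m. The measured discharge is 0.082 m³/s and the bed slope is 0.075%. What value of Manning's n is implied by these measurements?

For a circular section of diameter D = 0.91 m at depth y = 0.283 m, the central angle is θ = 2 arccos(1 − 2y/D) = 2.366 rad. Then A = (D²/8)(θ − sin θ) = 0.1725 m² and P = Dθ/2 = 1.077 m.
Hydraulic radius R = A/P = 0.1725/1.077 = 0.1602 m.
Rearranging Manning's equation: n = (1/Q) A R^(2/3) S^(1/2) = (1/0.082) × 0.1725 × 0.1602^(2/3) × √0.00075 = 0.017.

n = 0.017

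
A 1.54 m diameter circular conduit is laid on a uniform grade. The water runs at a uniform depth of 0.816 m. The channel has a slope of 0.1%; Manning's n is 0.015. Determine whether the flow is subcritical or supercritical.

For a circular section of diameter D = 1.54 m at depth y = 0.816 m, the central angle is θ = 2 arccos(1 − 2y/D) = 3.261 rad. Then A = (D²/8)(θ − sin θ) = 1.002 m² and P = Dθ/2 = 2.511 m.
Hydraulic radius R = A/P = 1.002/2.511 = 0.3991 m.
V = (1/n) R^(2/3) √S = (1/0.015) × 0.3991^(2/3) × √0.001 = 1.143 m/s. Hydraulic depth D_h = A/T = 1.002/1.537 = 0.6519 m.
Froude number Fr = V/√(g·D_h) = 1.143/√(9.81×0.6519) = 0.452, which is less than 1, so the flow is subcritical.

subcritical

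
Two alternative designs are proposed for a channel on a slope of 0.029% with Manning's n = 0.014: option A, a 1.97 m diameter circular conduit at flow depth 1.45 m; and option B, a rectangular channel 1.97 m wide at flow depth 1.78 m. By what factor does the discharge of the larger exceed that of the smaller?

Channel A: For a circular section of diameter D = 1.97 m at depth y = 1.45 m, the central angle is θ = 2 arccos(1 − 2y/D) = 4.125 rad. Then A = (D²/8)(θ − sin θ) = 2.405 m² and P = Dθ/2 = 4.063 m. Hydraulic radius R = A/P = 2.405/4.063 = 0.5919 m. Q_A = (1/0.014)·2.405·0.5919^(2/3)·√0.00029 = 2.062 m³/s.
Channel B: Flow area A = b·y = 1.97 × 1.78 = 3.507 m². Wetted perimeter P = b + 2y = 1.97 + 2×1.78 = 5.53 m. Hydraulic radius R = A/P = 3.507/5.53 = 0.6341 m. Q_B = (1/0.014)·3.507·0.6341^(2/3)·√0.00029 = 3.148 m³/s.
The larger discharge is 3.148 m³/s and the smaller is 2.062 m³/s; the ratio is 1.53.

1.53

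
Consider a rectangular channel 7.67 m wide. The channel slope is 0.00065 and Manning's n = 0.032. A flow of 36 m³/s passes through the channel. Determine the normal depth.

Manning's equation rearranged: A R^(2/3) = nQ / (1·√S) = 0.032 × 36 / (√0.00065) = 45.19.
Trying y = 4.33 m: A R^(2/3) = 53.31 — over.
Trying y = 2.84 m: A R^(2/3) = 30.19 — short.
Trying y = 3.82 m: A R^(2/3) = 45.16 — close enough.

y_n = 3.82 m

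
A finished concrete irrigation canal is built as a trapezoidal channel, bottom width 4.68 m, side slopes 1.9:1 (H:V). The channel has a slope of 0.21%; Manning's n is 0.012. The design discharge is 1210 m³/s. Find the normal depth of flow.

y_n = 7.2 m

Manning's equation rearranged: A R^(2/3) = nQ / (1·√S) = 0.012 × 1210 / (√0.0021) = 316.9.
Trying y = 6.34 m: A R^(2/3) = 236.2 — short.
Trying y = 7.2 m: A R^(2/3) = 317 — matches.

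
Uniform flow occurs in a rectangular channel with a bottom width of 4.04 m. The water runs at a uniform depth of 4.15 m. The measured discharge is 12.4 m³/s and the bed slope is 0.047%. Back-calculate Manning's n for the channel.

Flow area A = b·y = 4.04 × 4.15 = 16.77 m². Wetted perimeter P = b + 2y = 4.04 + 2×4.15 = 12.34 m.
Hydraulic radius R = A/P = 16.77/12.34 = 1.359 m.
Rearranging Manning's equation: n = (1/Q) A R^(2/3) S^(1/2) = (1/12.4) × 16.77 × 1.359^(2/3) × √0.00047 = 0.036.

n = 0.036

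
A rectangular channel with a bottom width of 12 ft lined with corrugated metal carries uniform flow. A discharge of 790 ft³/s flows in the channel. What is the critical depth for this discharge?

y_c = 5.12 ft

For a rectangular channel, critical depth y_c = (q²/g)^(1/3) where q = Q/b = 790/12 = 65.83 ft²/s.
So y_c = (65.83²/32.2)^(1/3) = 5.12 ft.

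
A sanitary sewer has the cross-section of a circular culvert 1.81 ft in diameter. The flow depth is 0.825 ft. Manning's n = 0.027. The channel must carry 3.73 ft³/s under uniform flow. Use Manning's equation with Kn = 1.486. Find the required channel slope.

S = 0.011

For a circular section of diameter D = 1.81 ft at depth y = 0.825 ft, the central angle is θ = 2 arccos(1 − 2y/D) = 2.965 rad. Then A = (D²/8)(θ − sin θ) = 1.142 ft² and P = Dθ/2 = 2.683 ft.
Hydraulic radius R = A/P = 1.142/2.683 = 0.4256 ft.
From Manning's equation, S = [nQ / (1.486 A R^(2/3))]² = [0.027 × 3.73 / (1.486 × 1.142 × 0.4256^(2/3))]² = 0.011.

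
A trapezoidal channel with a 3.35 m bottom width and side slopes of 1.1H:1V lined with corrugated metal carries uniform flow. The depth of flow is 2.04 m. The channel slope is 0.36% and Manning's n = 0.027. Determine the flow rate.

Q = 28.8 m³/s

With bottom width b = 3.35 m and side slope z = 1.1: A = (b + zy)y = (3.35 + 1.1×2.04)×2.04 = 11.41 m²; P = b + 2y√(1+z²) = 3.35 + 2×2.04×1.487 = 9.415 m.
Hydraulic radius R = A/P = 11.41/9.415 = 1.212 m.
Manning's equation: Q = (1/n) A R^(2/3) S^(1/2) = (1/0.027) × 11.41 × 1.212^(2/3) × 0.0036^(1/2) = 28.8 m³/s.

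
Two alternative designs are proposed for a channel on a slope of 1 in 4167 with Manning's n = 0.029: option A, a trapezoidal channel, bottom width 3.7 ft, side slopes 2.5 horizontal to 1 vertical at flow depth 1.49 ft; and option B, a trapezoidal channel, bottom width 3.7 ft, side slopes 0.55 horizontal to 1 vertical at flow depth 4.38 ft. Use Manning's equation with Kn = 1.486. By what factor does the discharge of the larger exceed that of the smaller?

Channel A: With bottom width b = 3.7 ft and side slope z = 2.5: A = (b + zy)y = (3.7 + 2.5×1.49)×1.49 = 11.06 ft²; P = b + 2y√(1+z²) = 3.7 + 2×1.49×2.693 = 11.72 ft. Hydraulic radius R = A/P = 11.06/11.72 = 0.9436 ft. Q_A = (1.486/0.029)·11.06·0.9436^(2/3)·√0.00024 = 8.449 ft³/s.
Channel B: With bottom width b = 3.7 ft and side slope z = 0.55: A = (b + zy)y = (3.7 + 0.55×4.38)×4.38 = 26.76 ft²; P = b + 2y√(1+z²) = 3.7 + 2×4.38×1.141 = 13.7 ft. Hydraulic radius R = A/P = 26.76/13.7 = 1.953 ft. Q_B = (1.486/0.029)·26.76·1.953^(2/3)·√0.00024 = 33.19 ft³/s.
The larger discharge is 33.19 ft³/s and the smaller is 8.449 ft³/s; the ratio is 3.93.

3.93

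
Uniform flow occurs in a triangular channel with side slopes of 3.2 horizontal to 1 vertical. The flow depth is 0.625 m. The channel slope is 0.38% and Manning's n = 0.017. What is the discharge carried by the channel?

Q = 2.02 m³/s

For a triangular section with side slope z = 3.2: A = zy² = 3.2×0.625² = 1.25 m²; P = 2y√(1+z²) = 2×0.625×3.353 = 4.191 m.
Hydraulic radius R = A/P = 1.25/4.191 = 0.2983 m.
Manning's equation: Q = (1/n) A R^(2/3) S^(1/2) = (1/0.017) × 1.25 × 0.2983^(2/3) × 0.0038^(1/2) = 2.02 m³/s.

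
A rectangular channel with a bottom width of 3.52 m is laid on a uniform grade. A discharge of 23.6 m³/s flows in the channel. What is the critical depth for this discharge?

For a rectangular channel, critical depth y_c = (q²/g)^(1/3) where q = Q/b = 23.6/3.52 = 6.705 m²/s.
So y_c = (6.705²/9.81)^(1/3) = 1.66 m.

y_c = 1.66 m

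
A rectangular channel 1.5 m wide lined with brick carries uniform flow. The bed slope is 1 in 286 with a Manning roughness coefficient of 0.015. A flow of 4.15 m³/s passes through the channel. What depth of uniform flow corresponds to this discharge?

y_n = 1.18 m

Manning's equation rearranged: A R^(2/3) = nQ / (1·√S) = 0.015 × 4.15 / (√0.003497) = 1.053.
Trying y = 0.858 m: A R^(2/3) = 0.6989 — short.
Trying y = 1.36 m: A R^(2/3) = 1.257 — over.
Trying y = 1.18 m: A R^(2/3) = 1.053 — close enough.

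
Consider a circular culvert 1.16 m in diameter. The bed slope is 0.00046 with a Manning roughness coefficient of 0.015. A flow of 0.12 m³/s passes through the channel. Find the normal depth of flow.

Manning's equation rearranged: A R^(2/3) = nQ / (1·√S) = 0.015 × 0.12 / (√0.00046) = 0.08393.
Trying y = 0.391 m: A R^(2/3) = 0.1134 — too large.
Trying y = 0.236 m: A R^(2/3) = 0.04198 — too small.
Trying y = 0.334 m: A R^(2/3) = 0.08373 — matches.

y_n = 0.334 m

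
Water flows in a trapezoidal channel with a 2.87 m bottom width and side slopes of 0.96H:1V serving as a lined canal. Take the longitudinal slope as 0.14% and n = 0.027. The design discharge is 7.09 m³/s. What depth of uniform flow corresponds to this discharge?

Manning's equation rearranged: A R^(2/3) = nQ / (1·√S) = 0.027 × 7.09 / (√0.0014) = 5.116.
At y = 1.04 m: A R^(2/3) = 3.17 — too small.
At y = 1.5 m: A R^(2/3) = 6.115 — too large.
At y = 1.36 m: A R^(2/3) = 5.116 — ≈ 5.116.

y_n = 1.36 m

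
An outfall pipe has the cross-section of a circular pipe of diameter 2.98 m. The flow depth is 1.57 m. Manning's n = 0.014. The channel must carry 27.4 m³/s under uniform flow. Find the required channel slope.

For a circular section of diameter D = 2.98 m at depth y = 1.57 m, the central angle is θ = 2 arccos(1 − 2y/D) = 3.249 rad. Then A = (D²/8)(θ − sin θ) = 3.726 m² and P = Dθ/2 = 4.841 m.
Hydraulic radius R = A/P = 3.726/4.841 = 0.7696 m.
From Manning's equation, S = [nQ / (1 A R^(2/3))]² = [0.014 × 27.4 / (1 × 3.726 × 0.7696^(2/3))]² = 0.015.

S = 0.015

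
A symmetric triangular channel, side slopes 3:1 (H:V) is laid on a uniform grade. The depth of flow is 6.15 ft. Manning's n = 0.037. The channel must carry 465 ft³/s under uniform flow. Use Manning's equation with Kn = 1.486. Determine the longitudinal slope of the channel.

S = 0.0025

For a triangular section with side slope z = 3: A = zy² = 3×6.15² = 113.5 ft²; P = 2y√(1+z²) = 2×6.15×3.162 = 38.9 ft.
Hydraulic radius R = A/P = 113.5/38.9 = 2.917 ft.
From Manning's equation, S = [nQ / (1.486 A R^(2/3))]² = [0.037 × 465 / (1.486 × 113.5 × 2.917^(2/3))]² = 0.0025.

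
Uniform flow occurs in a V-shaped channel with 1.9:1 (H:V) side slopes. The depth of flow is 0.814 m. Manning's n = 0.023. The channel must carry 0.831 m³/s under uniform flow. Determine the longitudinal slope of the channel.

S = 0.000899

For a triangular section with side slope z = 1.9: A = zy² = 1.9×0.814² = 1.259 m²; P = 2y√(1+z²) = 2×0.814×2.147 = 3.495 m.
Hydraulic radius R = A/P = 1.259/3.495 = 0.3602 m.
From Manning's equation, S = [nQ / (1 A R^(2/3))]² = [0.023 × 0.831 / (1 × 1.259 × 0.3602^(2/3))]² = 0.000899.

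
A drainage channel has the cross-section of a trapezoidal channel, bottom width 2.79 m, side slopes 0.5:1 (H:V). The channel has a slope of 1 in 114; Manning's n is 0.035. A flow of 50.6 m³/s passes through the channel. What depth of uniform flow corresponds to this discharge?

Manning's equation rearranged: A R^(2/3) = nQ / (1·√S) = 0.035 × 50.6 / (√0.008772) = 18.91.
Trying y = 2.44 m: A R^(2/3) = 10.97 — short.
Trying y = 3.79 m: A R^(2/3) = 24.05 — over.
Trying y = 3.32 m: A R^(2/3) = 18.9 — close enough.

y_n = 3.32 m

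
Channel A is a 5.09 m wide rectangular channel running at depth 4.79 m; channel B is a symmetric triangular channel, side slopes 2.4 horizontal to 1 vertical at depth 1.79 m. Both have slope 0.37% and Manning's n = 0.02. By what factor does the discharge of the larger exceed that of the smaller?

5.05

Channel A: Flow area A = b·y = 5.09 × 4.79 = 24.38 m². Wetted perimeter P = b + 2y = 5.09 + 2×4.79 = 14.67 m. Hydraulic radius R = A/P = 24.38/14.67 = 1.662 m. Q_A = (1/0.02)·24.38·1.662^(2/3)·√0.0037 = 104 m³/s.
Channel B: For a triangular section with side slope z = 2.4: A = zy² = 2.4×1.79² = 7.69 m²; P = 2y√(1+z²) = 2×1.79×2.6 = 9.308 m. Hydraulic radius R = A/P = 7.69/9.308 = 0.8262 m. Q_B = (1/0.02)·7.69·0.8262^(2/3)·√0.0037 = 20.59 m³/s.
The larger discharge is 104 m³/s and the smaller is 20.59 m³/s; the ratio is 5.05.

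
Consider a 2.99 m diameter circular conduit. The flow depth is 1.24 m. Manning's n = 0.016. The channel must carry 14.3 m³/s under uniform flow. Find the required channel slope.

S = 0.0121

For a circular section of diameter D = 2.99 m at depth y = 1.24 m, the central angle is θ = 2 arccos(1 − 2y/D) = 2.799 rad. Then A = (D²/8)(θ − sin θ) = 2.752 m² and P = Dθ/2 = 4.184 m.
Hydraulic radius R = A/P = 2.752/4.184 = 0.6577 m.
From Manning's equation, S = [nQ / (1 A R^(2/3))]² = [0.016 × 14.3 / (1 × 2.752 × 0.6577^(2/3))]² = 0.0121.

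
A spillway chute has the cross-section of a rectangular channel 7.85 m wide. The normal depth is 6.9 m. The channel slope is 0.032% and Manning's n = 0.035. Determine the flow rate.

Q = 51 m³/s

Flow area A = b·y = 7.85 × 6.9 = 54.16 m². Wetted perimeter P = b + 2y = 7.85 + 2×6.9 = 21.65 m.
Hydraulic radius R = A/P = 54.16/21.65 = 2.502 m.
Manning's equation: Q = (1/n) A R^(2/3) S^(1/2) = (1/0.035) × 54.16 × 2.502^(2/3) × 0.00032^(1/2) = 51 m³/s.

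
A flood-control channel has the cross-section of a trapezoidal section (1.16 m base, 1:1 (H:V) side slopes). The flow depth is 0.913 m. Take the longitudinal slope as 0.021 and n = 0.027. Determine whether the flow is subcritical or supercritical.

With bottom width b = 1.16 m and side slope z = 1: A = (b + zy)y = (1.16 + 1×0.913)×0.913 = 1.893 m²; P = b + 2y√(1+z²) = 1.16 + 2×0.913×1.414 = 3.742 m.
Hydraulic radius R = A/P = 1.893/3.742 = 0.5057 m.
V = (1/n) R^(2/3) √S = (1/0.027) × 0.5057^(2/3) × √0.021 = 3.407 m/s. Hydraulic depth D_h = A/T = 1.893/2.986 = 0.6338 m.
Froude number Fr = V/√(g·D_h) = 3.407/√(9.81×0.6338) = 1.37, which is greater than 1, so the flow is supercritical.

supercritical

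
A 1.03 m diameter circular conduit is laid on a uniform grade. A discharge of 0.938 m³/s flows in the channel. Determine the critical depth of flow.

y_c = 0.549 m

At critical depth, Q² T / (g A³) = 1, i.e. A³/T = Q²/g = 0.938²/9.81 = 0.08969.
At y = 0.394 m: A³/T = 0.02516 — low.
At y = 0.699 m: A³/T = 0.2268 — high.
At y = 0.549 m: A³/T = 0.08962 — ≈ 0.08969.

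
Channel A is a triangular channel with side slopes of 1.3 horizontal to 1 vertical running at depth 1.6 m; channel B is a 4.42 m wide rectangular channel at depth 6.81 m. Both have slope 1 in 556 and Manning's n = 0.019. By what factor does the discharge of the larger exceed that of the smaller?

17.2

Channel A: For a triangular section with side slope z = 1.3: A = zy² = 1.3×1.6² = 3.328 m²; P = 2y√(1+z²) = 2×1.6×1.64 = 5.248 m. Hydraulic radius R = A/P = 3.328/5.248 = 0.6341 m. Q_A = (1/0.019)·3.328·0.6341^(2/3)·√0.001799 = 5.483 m³/s.
Channel B: Flow area A = b·y = 4.42 × 6.81 = 30.1 m². Wetted perimeter P = b + 2y = 4.42 + 2×6.81 = 18.04 m. Hydraulic radius R = A/P = 30.1/18.04 = 1.669 m. Q_B = (1/0.019)·30.1·1.669^(2/3)·√0.001799 = 94.51 m³/s.
The larger discharge is 94.51 m³/s and the smaller is 5.483 m³/s; the ratio is 17.2.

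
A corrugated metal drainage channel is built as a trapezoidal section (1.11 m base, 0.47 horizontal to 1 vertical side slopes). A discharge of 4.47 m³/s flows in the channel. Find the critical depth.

At critical depth, Q² T / (g A³) = 1, i.e. A³/T = Q²/g = 4.47²/9.81 = 2.037.
Try y = 0.777 m: A³/T = 0.8183 — too small.
Try y = 1.26 m: A³/T = 4.3 — too large.
Try y = 1.02 m: A³/T = 2.06 — matches.

y_c = 1.02 m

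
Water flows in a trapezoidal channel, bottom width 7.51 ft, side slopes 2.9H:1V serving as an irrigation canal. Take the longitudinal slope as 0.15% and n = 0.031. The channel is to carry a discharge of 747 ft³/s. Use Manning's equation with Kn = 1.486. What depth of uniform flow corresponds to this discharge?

Manning's equation rearranged: A R^(2/3) = nQ / (1.486·√S) = 0.031 × 747 / (1.486 × √0.0015) = 402.4.
Try y = 5.84 ft: A R^(2/3) = 316.1 — short.
Try y = 8.24 ft: A R^(2/3) = 700.9 — over.
Try y = 6.49 ft: A R^(2/3) = 402.2 — ≈ 402.4.

y_n = 6.49 ft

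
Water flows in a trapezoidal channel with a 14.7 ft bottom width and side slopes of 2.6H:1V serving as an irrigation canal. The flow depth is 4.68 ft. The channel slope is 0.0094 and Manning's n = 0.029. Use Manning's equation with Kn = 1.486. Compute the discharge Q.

Q = 1320 ft³/s

With bottom width b = 14.7 ft and side slope z = 2.6: A = (b + zy)y = (14.7 + 2.6×4.68)×4.68 = 125.7 ft²; P = b + 2y√(1+z²) = 14.7 + 2×4.68×2.786 = 40.77 ft.
Hydraulic radius R = A/P = 125.7/40.77 = 3.084 ft.
Manning's equation: Q = (1.486/n) A R^(2/3) S^(1/2) = (1.486/0.029) × 125.7 × 3.084^(2/3) × 0.0094^(1/2) = 1320 ft³/s.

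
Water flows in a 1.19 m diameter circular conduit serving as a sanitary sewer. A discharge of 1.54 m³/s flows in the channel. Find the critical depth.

At critical depth, Q² T / (g A³) = 1, i.e. A³/T = Q²/g = 1.54²/9.81 = 0.2418.
At y = 0.78 m: A³/T = 0.4078 — too large.
At y = 0.592 m: A³/T = 0.1418 — too small.
At y = 0.681 m: A³/T = 0.242 — close enough.

y_c = 0.681 m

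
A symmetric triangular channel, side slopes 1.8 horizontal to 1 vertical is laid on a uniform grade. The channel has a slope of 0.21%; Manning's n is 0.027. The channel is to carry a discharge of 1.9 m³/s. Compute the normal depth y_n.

y_n = 1.03 m

Manning's equation rearranged: A R^(2/3) = nQ / (1·√S) = 0.027 × 1.9 / (√0.0021) = 1.119.
Trying y = 1.26 m: A R^(2/3) = 1.92 — too large.
Trying y = 0.751 m: A R^(2/3) = 0.4831 — too small.
Trying y = 1.03 m: A R^(2/3) = 1.122 — close enough.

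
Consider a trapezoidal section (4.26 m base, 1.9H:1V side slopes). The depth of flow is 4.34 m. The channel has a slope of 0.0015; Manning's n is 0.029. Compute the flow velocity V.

V = 2.37 m/s

With bottom width b = 4.26 m and side slope z = 1.9: A = (b + zy)y = (4.26 + 1.9×4.34)×4.34 = 54.28 m²; P = b + 2y√(1+z²) = 4.26 + 2×4.34×2.147 = 22.9 m.
Hydraulic radius R = A/P = 54.28/22.9 = 2.37 m.
From Manning's equation, V = (1/n) R^(2/3) S^(1/2) = (1/0.029) × 2.37^(2/3) × 0.0015^(1/2) = 2.37 m/s.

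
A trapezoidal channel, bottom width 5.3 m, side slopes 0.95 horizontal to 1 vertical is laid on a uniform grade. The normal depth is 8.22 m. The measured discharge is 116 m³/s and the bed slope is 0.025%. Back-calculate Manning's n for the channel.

n = 0.0361

With bottom width b = 5.3 m and side slope z = 0.95: A = (b + zy)y = (5.3 + 0.95×8.22)×8.22 = 107.8 m²; P = b + 2y√(1+z²) = 5.3 + 2×8.22×1.379 = 27.98 m.
Hydraulic radius R = A/P = 107.8/27.98 = 3.852 m.
Rearranging Manning's equation: n = (1/Q) A R^(2/3) S^(1/2) = (1/116) × 107.8 × 3.852^(2/3) × √0.00025 = 0.0361.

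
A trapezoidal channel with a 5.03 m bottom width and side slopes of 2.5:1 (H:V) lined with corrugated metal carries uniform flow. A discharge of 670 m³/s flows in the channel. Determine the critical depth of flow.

y_c = 5.89 m

At critical depth, Q² T / (g A³) = 1, i.e. A³/T = Q²/g = 670²/9.81 = 45760.
Try y = 6.97 m: A³/T = 96140 — high.
Try y = 5.26 m: A³/T = 27910 — low.
Try y = 5.89 m: A³/T = 45690 — close enough.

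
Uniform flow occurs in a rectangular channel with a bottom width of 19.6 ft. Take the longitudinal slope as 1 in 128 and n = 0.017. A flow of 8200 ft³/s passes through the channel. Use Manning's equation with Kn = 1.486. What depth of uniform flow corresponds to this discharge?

Manning's equation rearranged: A R^(2/3) = nQ / (1.486·√S) = 0.017 × 8200 / (1.486 × √0.007812) = 1061.
At y = 20.5 ft: A R^(2/3) = 1418 — too large.
At y = 11.9 ft: A R^(2/3) = 715.6 — too small.
At y = 16.2 ft: A R^(2/3) = 1061 — ≈ 1061.

y_n = 16.2 ft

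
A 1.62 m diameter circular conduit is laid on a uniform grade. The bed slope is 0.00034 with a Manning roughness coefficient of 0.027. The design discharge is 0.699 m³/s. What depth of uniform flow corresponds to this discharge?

Manning's equation rearranged: A R^(2/3) = nQ / (1·√S) = 0.027 × 0.699 / (√0.00034) = 1.024.
Trying y = 1.48 m: A R^(2/3) = 1.209 — too large.
Trying y = 1.21 m: A R^(2/3) = 1.024 — matches.

y_n = 1.21 m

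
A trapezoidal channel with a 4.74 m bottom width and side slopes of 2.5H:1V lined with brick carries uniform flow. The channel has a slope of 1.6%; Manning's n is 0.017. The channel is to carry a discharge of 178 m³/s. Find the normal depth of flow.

y_n = 2.05 m

Manning's equation rearranged: A R^(2/3) = nQ / (1·√S) = 0.017 × 178 / (√0.016) = 23.92.
Trying y = 1.46 m: A R^(2/3) = 12.02 — low.
Trying y = 2.42 m: A R^(2/3) = 33.75 — high.
Trying y = 2.05 m: A R^(2/3) = 23.86 — close enough.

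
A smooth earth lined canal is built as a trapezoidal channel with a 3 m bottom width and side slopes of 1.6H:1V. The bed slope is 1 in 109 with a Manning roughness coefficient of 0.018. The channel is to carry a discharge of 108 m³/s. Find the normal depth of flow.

Manning's equation rearranged: A R^(2/3) = nQ / (1·√S) = 0.018 × 108 / (√0.009174) = 20.3.
Trying y = 2.68 m: A R^(2/3) = 25.47 — too large.
Trying y = 2.41 m: A R^(2/3) = 20.34 — close enough.

y_n = 2.41 m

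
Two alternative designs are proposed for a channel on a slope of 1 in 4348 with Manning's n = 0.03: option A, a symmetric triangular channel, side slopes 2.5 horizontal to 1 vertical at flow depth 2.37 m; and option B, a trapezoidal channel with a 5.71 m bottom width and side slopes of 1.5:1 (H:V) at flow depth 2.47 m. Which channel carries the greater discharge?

channel B

Channel A: For a triangular section with side slope z = 2.5: A = zy² = 2.5×2.37² = 14.04 m²; P = 2y√(1+z²) = 2×2.37×2.693 = 12.76 m. Hydraulic radius R = A/P = 14.04/12.76 = 1.1 m. Q_A = (1/0.03)·14.04·1.1^(2/3)·√0.00023 = 7.565 m³/s.
Channel B: With bottom width b = 5.71 m and side slope z = 1.5: A = (b + zy)y = (5.71 + 1.5×2.47)×2.47 = 23.26 m²; P = b + 2y√(1+z²) = 5.71 + 2×2.47×1.803 = 14.62 m. Hydraulic radius R = A/P = 23.26/14.62 = 1.591 m. Q_B = (1/0.03)·23.26·1.591^(2/3)·√0.00023 = 16.02 m³/s.
Q_A = 7.565 m³/s vs Q_B = 16.02 m³/s, so channel B carries more.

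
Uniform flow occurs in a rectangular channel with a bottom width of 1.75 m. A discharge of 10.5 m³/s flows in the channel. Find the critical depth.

For a rectangular channel, critical depth y_c = (q²/g)^(1/3) where q = Q/b = 10.5/1.75 = 6 m²/s.
So y_c = (6²/9.81)^(1/3) = 1.54 m.

y_c = 1.54 m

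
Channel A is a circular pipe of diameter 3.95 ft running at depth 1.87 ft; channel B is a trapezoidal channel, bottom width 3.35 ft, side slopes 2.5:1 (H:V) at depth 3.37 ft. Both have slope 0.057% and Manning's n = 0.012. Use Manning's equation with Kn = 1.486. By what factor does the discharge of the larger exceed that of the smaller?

Channel A: For a circular section of diameter D = 3.95 ft at depth y = 1.87 ft, the central angle is θ = 2 arccos(1 − 2y/D) = 3.035 rad. Then A = (D²/8)(θ − sin θ) = 5.713 ft² and P = Dθ/2 = 5.995 ft. Hydraulic radius R = A/P = 5.713/5.995 = 0.953 ft. Q_A = (1.486/0.012)·5.713·0.953^(2/3)·√0.00057 = 16.36 ft³/s.
Channel B: With bottom width b = 3.35 ft and side slope z = 2.5: A = (b + zy)y = (3.35 + 2.5×3.37)×3.37 = 39.68 ft²; P = b + 2y√(1+z²) = 3.35 + 2×3.37×2.693 = 21.5 ft. Hydraulic radius R = A/P = 39.68/21.5 = 1.846 ft. Q_B = (1.486/0.012)·39.68·1.846^(2/3)·√0.00057 = 176.5 ft³/s.
The larger discharge is 176.5 ft³/s and the smaller is 16.36 ft³/s; the ratio is 10.8.

10.8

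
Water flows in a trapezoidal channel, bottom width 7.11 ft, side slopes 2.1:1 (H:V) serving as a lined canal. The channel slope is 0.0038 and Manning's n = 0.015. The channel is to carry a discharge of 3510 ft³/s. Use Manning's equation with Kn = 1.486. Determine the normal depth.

y_n = 8.45 ft

Manning's equation rearranged: A R^(2/3) = nQ / (1.486·√S) = 0.015 × 3510 / (1.486 × √0.0038) = 574.8.
At y = 7.15 ft: A R^(2/3) = 393.2 — short.
At y = 9.68 ft: A R^(2/3) = 786.3 — over.
At y = 8.45 ft: A R^(2/3) = 574.5 — ≈ 574.8.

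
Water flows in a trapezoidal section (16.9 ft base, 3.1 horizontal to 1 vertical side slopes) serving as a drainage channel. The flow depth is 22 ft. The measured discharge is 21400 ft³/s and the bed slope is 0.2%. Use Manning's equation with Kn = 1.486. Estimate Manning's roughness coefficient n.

With bottom width b = 16.9 ft and side slope z = 3.1: A = (b + zy)y = (16.9 + 3.1×22)×22 = 1872 ft²; P = b + 2y√(1+z²) = 16.9 + 2×22×3.257 = 160.2 ft.
Hydraulic radius R = A/P = 1872/160.2 = 11.69 ft.
Rearranging Manning's equation: n = (1.486/Q) A R^(2/3) S^(1/2) = (1.486/21400) × 1872 × 11.69^(2/3) × √0.002 = 0.0299.

n = 0.0299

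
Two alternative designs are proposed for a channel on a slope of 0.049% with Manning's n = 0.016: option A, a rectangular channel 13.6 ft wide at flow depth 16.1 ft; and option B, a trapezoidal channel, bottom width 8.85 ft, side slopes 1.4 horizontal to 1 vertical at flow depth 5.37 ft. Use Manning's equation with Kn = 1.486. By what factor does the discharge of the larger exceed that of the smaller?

3.24

Channel A: Flow area A = b·y = 13.6 × 16.1 = 219 ft². Wetted perimeter P = b + 2y = 13.6 + 2×16.1 = 45.8 ft. Hydraulic radius R = A/P = 219/45.8 = 4.781 ft. Q_A = (1.486/0.016)·219·4.781^(2/3)·√0.00049 = 1278 ft³/s.
Channel B: With bottom width b = 8.85 ft and side slope z = 1.4: A = (b + zy)y = (8.85 + 1.4×5.37)×5.37 = 87.9 ft²; P = b + 2y√(1+z²) = 8.85 + 2×5.37×1.72 = 27.33 ft. Hydraulic radius R = A/P = 87.9/27.33 = 3.216 ft. Q_B = (1.486/0.016)·87.9·3.216^(2/3)·√0.00049 = 393.7 ft³/s.
The larger discharge is 1278 ft³/s and the smaller is 393.7 ft³/s; the ratio is 3.24.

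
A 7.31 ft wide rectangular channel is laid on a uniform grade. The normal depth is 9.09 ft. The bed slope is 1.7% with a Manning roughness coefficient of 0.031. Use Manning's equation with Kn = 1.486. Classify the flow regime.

subcritical

Flow area A = b·y = 7.31 × 9.09 = 66.45 ft². Wetted perimeter P = b + 2y = 7.31 + 2×9.09 = 25.49 ft.
Hydraulic radius R = A/P = 66.45/25.49 = 2.607 ft.
V = (1.486/n) R^(2/3) √S = (1.486/0.031) × 2.607^(2/3) × √0.017 = 11.84 ft/s. Hydraulic depth D_h = A/T = 66.45/7.31 = 9.09 ft.
Froude number Fr = V/√(g·D_h) = 11.84/√(32.2×9.09) = 0.692, which is less than 1, so the flow is subcritical.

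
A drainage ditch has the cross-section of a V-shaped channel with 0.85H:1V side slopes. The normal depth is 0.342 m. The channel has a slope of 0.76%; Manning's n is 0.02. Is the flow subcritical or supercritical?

For a triangular section with side slope z = 0.85: A = zy² = 0.85×0.342² = 0.09942 m²; P = 2y√(1+z²) = 2×0.342×1.312 = 0.8977 m.
Hydraulic radius R = A/P = 0.09942/0.8977 = 0.1107 m.
V = (1/n) R^(2/3) √S = (1/0.02) × 0.1107^(2/3) × √0.0076 = 1.005 m/s. Hydraulic depth D_h = A/T = 0.09942/0.5814 = 0.171 m.
Froude number Fr = V/√(g·D_h) = 1.005/√(9.81×0.171) = 0.776, which is less than 1, so the flow is subcritical.

subcritical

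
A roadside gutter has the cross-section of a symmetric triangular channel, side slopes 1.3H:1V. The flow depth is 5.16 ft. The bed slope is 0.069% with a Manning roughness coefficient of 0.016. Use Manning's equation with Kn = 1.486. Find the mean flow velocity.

V = 3.93 ft/s

For a triangular section with side slope z = 1.3: A = zy² = 1.3×5.16² = 34.61 ft²; P = 2y√(1+z²) = 2×5.16×1.64 = 16.93 ft.
Hydraulic radius R = A/P = 34.61/16.93 = 2.045 ft.
From Manning's equation, V = (1.486/n) R^(2/3) S^(1/2) = (1.486/0.016) × 2.045^(2/3) × 0.00069^(1/2) = 3.93 ft/s.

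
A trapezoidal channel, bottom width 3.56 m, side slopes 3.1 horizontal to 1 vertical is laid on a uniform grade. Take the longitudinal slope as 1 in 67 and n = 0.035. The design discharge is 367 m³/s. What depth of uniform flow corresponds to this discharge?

Manning's equation rearranged: A R^(2/3) = nQ / (1·√S) = 0.035 × 367 / (√0.01493) = 105.1.
Trying y = 3.05 m: A R^(2/3) = 56.42 — short.
Trying y = 4.65 m: A R^(2/3) = 152.7 — over.
Trying y = 3.98 m: A R^(2/3) = 105.3 — close enough.

y_n = 3.98 m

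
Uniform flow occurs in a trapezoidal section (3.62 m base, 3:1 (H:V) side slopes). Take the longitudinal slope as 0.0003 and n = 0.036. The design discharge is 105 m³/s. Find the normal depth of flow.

y_n = 5.44 m

Manning's equation rearranged: A R^(2/3) = nQ / (1·√S) = 0.036 × 105 / (√0.0003) = 218.2.
At y = 6.56 m: A R^(2/3) = 344.8 — over.
At y = 4.7 m: A R^(2/3) = 153.3 — short.
At y = 5.44 m: A R^(2/3) = 218.2 — matches.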